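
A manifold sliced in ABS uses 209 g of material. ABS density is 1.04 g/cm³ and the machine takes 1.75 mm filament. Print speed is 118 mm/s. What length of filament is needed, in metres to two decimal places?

Extruded volume: 209/1.04 = 200.9615 cm³ (200961.5 mm³).
Filament cross-section = π × (1.75/2)² = 2.4053 mm².
L = V/A = 200961.5/2.4053 = 83549.45 mm → 83.55 m.

83.55 m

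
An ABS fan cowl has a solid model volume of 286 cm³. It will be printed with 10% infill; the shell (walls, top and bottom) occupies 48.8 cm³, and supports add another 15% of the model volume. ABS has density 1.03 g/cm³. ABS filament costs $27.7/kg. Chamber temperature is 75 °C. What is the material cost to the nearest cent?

$3.29

Infill region: 286 − 48.8 → 237.2 cm³.
Infill deposited = 0.10 × 237.2 = 23.72 cm³.
Support = 0.15 × 286 = 42.9 cm³.
Total extruded = 48.8 + 23.72 + 42.9 = 115.42 cm³.
Mass: 115.42 × 1.03 → 118.8826 g.
Cost = 118.8826 g / 1000 × $27.7/kg = $3.29.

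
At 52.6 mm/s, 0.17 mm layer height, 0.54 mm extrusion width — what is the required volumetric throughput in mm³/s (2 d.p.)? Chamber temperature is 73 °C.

4.83

Extrusion cross-section: 0.17 × 0.54 → 0.0918 mm².
Volumetric flow = 52.6 × 0.0918 = 4.83 mm³/s.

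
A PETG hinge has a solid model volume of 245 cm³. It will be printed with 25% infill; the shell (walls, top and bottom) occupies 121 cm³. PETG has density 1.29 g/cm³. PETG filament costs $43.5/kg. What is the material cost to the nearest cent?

$8.53

Volume inside the shell = 245 − 121, so 124 cm³.
Infill volume = 0.25 × 124, so 31 cm³.
Total extruded: 121 + 31 → 152 cm³.
Mass = 152 × 1.29 = 196.08 g.
Cost = 196.08 g / 1000 × $43.5/kg = $8.53.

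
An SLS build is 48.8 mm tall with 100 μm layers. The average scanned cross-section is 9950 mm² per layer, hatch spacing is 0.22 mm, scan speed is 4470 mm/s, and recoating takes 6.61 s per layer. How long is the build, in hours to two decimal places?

2.27 hours

Number of layers: 48.8 / 0.1 → 488 (rounded up).
Hatch length per layer = 9950 / 0.22, so 45227.3 mm.
Laser time per layer = 45227.3 / 4470 = 10.118 s.
Time per layer = 10.118 + 6.61, so 16.728 s.
488 layers × 16.728 s/layer = 8163.264 s, i.e. 2.27 hours.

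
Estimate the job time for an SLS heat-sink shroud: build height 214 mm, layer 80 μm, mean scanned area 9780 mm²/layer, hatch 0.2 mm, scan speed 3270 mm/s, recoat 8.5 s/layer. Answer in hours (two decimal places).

Layers = ⌈214/0.08⌉ = 2675.
Scan path per layer = 9780 / 0.2, so 48900 mm.
Laser time per layer: 48900 / 3270 → 14.9541 s.
Layer cycle = 14.9541 + 8.5 = 23.4541 s.
Build time = 2675 × 23.4541 = 62739.7175 s = 17.43 hours.

17.43 hours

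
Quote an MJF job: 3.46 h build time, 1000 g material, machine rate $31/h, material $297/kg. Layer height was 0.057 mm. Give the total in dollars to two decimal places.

Machine cost: 31 × 3.46 → $107.26.
Feedstock cost = 297 × 1000/1000 = $297.00.
Total = 107.26 + 297.00 = $404.26.

$404.26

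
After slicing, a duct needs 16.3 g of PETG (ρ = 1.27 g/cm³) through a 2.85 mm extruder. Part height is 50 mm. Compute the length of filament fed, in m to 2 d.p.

Extruded volume: 16.3/1.27 = 12.8346 cm³ (12834.6 mm³).
Cross-section of 2.85 mm filament: π·(2.85/2)² = 6.3794 mm².
Length = 12834.6 / 6.3794 = 2011.88 mm = 2.01 m.

2.01 m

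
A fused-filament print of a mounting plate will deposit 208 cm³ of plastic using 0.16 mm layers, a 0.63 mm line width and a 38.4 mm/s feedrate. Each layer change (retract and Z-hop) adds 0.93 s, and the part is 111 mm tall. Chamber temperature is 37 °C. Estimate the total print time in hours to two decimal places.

Extrusion cross-section: 0.16 × 0.63 → 0.1008 mm².
Path length: 208000 mm³ / 0.1008 mm² → 2063492.1 mm.
Print-move time: 2063492.1 / 38.4 → 53736.8 s.
Layer count = ceil(111 / 0.16) = 694.
Non-print overhead = 694 × 0.93 = 645.42 s.
Altogether 53736.8 + 645.42 = 54382.22 s, i.e. 15.11 hours.

15.11 hours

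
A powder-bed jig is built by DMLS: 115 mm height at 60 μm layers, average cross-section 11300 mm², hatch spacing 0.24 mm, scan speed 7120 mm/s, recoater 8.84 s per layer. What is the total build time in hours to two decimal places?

8.23 hours

Layers = ⌈115/0.06⌉ = 1917.
Hatch length per layer = 11300 / 0.24, so 47083.3 mm.
Scan time per layer = 47083.3 / 7120 = 6.6128 s.
Time per layer = 6.6128 + 8.84, so 15.4528 s.
1917 layers × 15.4528 s/layer = 29623.0176 s, i.e. 8.23 hours.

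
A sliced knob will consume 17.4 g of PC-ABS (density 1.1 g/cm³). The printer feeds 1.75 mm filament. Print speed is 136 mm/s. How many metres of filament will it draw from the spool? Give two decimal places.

Extruded volume: 17.4/1.1 = 15.8182 cm³ (15818.2 mm³).
Cross-section of 1.75 mm filament: π·(1.75/2)² = 2.4053 mm².
L = V/A = 15818.2/2.4053 = 6576.39 mm → 6.58 m.

6.58 m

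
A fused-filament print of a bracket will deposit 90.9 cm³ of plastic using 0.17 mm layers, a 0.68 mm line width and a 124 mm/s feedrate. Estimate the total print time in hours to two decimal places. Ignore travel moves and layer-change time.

Line area: 0.17 × 0.68 → 0.1156 mm².
Total extruded path = 90900/0.1156 = 786332.2 mm.
Extrusion time = 786332.2 / 124, so 6341.4 s.
In the requested units: 6341.4 s = 1.76 hours.

1.76 hours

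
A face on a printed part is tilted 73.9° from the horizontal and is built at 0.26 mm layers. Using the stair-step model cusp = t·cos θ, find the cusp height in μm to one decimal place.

h_c = t·cos θ = 0.26 × 0.2773 = 0.072098 mm (72.1 μm).

72.1 μm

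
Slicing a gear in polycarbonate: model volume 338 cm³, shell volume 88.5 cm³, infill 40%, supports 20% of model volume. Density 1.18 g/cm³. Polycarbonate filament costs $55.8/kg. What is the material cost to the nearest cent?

Volume inside the shell: 338 − 88.5 → 249.5 cm³.
Infill deposited = 0.40 × 249.5 = 99.8 cm³.
Support = 0.20 × 338 = 67.6 cm³.
Total extruded: 88.5 + 99.8 + 67.6 → 255.9 cm³.
Mass: 255.9 × 1.18 → 301.962 g.
Cost = 301.962 g / 1000 × $55.8/kg = $16.85.

$16.85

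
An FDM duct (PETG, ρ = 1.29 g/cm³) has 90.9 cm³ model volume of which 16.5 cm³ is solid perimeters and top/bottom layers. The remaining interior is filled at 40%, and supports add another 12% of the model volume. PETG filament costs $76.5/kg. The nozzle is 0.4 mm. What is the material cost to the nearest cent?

Interior volume = 90.9 − 16.5, so 74.4 cm³.
Deposited infill: 0.40 × 74.4 → 29.76 cm³.
Support = 0.12 × 90.9 = 10.908 cm³.
Deposited volume: 16.5 + 29.76 + 10.908 → 57.168 cm³.
Mass = 57.168 × 1.29, so 73.74672 g.
Cost = 73.74672 g / 1000 × $76.5/kg = $5.64.

$5.64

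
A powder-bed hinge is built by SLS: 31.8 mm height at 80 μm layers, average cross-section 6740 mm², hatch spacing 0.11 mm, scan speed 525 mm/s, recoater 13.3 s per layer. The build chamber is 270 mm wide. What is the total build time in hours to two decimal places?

Layers = ⌈31.8/0.08⌉ = 398.
Per-layer scan distance = 6740 / 0.11, so 61272.7 mm.
Scan time per layer = 61272.7 / 525, so 116.7099 s.
Per-layer time = 116.7099 + 13.3 = 130.0099 s.
Total: 398 × 130.0099 s = 51743.9402 s → 14.37 hours.

14.37 hours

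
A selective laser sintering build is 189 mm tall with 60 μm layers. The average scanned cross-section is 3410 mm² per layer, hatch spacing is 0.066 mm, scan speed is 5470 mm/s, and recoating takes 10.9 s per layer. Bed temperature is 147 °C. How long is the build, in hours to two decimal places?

Number of layers: 189 / 0.06 → 3150 (rounded up).
Hatch length per layer = 3410 / 0.066, so 51666.7 mm.
Per-layer scan time = 51666.7 / 5470 = 9.4455 s.
Time per layer = 9.4455 + 10.9, so 20.3455 s.
Total: 3150 × 20.3455 s = 64088.325 s → 17.80 hours.

17.80 hours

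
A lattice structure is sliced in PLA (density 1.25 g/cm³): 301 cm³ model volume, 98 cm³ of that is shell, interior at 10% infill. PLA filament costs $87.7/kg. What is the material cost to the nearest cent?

$12.97

Volume inside the shell = 301 − 98 = 203 cm³.
Infill deposited: 0.10 × 203 → 20.3 cm³.
Total extruded: 98 + 20.3 → 118.3 cm³.
Mass = 118.3 × 1.25, so 147.875 g.
Cost = 147.875 g / 1000 × $87.7/kg = $12.97.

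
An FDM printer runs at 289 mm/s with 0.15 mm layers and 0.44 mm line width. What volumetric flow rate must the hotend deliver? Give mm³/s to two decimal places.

Bead cross-section = 0.15 × 0.44, so 0.066 mm².
Volumetric flow = 289 × 0.066 = 19.07 mm³/s.

19.07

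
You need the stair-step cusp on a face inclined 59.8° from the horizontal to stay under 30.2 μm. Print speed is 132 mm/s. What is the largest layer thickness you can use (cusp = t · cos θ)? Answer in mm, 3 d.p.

0.060 mm

Layer height = cusp / cos(59.8°) = 0.0302 / 0.5030 = 0.060 mm.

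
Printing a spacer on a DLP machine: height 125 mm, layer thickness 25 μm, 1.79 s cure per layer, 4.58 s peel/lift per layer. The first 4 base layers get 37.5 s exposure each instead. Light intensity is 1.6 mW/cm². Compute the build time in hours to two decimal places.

8.89 hours

Layers = ⌈125/0.025⌉ = 5000.
Burn-in layers = 4 × (37.5 + 4.58) = 168.32 s.
Remaining layers = 4996 × (1.79 + 4.58) = 31824.52 s.
Total = 168.32 + 31824.52 = 31992.84 s = 8.89 hours.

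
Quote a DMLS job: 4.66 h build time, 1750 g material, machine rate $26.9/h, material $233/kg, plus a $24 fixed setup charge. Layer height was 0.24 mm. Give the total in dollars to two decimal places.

Machine cost = 26.9 × 4.66 = $125.354.
Feedstock cost = 233 × 1750/1000 = $407.75.
Total = 125.354 + 407.75 + 24 = 557.104 ≈ $557.10.

$557.10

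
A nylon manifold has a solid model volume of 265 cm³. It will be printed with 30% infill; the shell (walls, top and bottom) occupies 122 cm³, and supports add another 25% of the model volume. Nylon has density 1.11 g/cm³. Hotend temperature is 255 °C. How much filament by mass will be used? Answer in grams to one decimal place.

256.6 g

Volume inside the shell = 265 − 122 = 143 cm³.
Deposited infill = 0.30 × 143, so 42.9 cm³.
Support: 0.25 × 265 → 66.25 cm³.
Total printed volume: 122 + 42.9 + 66.25 → 231.15 cm³.
Mass: 231.15 × 1.11 → 256.5765 g.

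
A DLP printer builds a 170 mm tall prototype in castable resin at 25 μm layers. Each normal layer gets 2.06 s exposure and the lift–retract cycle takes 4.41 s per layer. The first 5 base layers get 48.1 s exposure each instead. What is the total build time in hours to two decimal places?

Layers = ⌈170/0.025⌉ = 6800.
Burn-in layers: 5 × (48.1 + 4.41) → 262.55 s.
Regular layers: 6795 × (2.06 + 4.41) → 43963.65 s.
Sum: 262.55 + 43963.65 = 44226.2 s → 12.29 hours.

12.29 hours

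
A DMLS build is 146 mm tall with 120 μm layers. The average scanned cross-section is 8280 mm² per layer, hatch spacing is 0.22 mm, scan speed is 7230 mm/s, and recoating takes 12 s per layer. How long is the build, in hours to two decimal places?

5.82 hours

Number of layers: 146 / 0.12 → 1217 (rounded up).
Hatch length per layer = 8280 / 0.22 = 37636.4 mm.
Laser time per layer = 37636.4 / 7230 = 5.2056 s.
Per-layer time = 5.2056 + 12, so 17.2056 s.
Total: 1217 × 17.2056 s = 20939.2152 s → 5.82 hours.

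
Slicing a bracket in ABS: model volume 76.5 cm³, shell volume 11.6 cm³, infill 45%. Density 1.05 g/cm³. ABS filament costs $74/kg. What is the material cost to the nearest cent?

$3.17

Volume inside the shell: 76.5 − 11.6 → 64.9 cm³.
Infill volume = 0.45 × 64.9 = 29.205 cm³.
Deposited volume = 11.6 + 29.205 = 40.805 cm³.
Mass: 40.805 × 1.05 → 42.84525 g.
At $74/kg: 42.84525/1000 × 74 = $3.17.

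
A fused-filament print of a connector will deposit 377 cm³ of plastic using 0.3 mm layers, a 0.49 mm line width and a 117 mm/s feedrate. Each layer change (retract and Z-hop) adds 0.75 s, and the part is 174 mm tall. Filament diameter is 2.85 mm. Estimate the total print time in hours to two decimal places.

Extrusion cross-section = 0.3 × 0.49, so 0.147 mm².
Total extruded path = 377000/0.147 = 2564625.9 mm.
Time extruding: 2564625.9 / 117 → 21919.9 s.
Number of layers: 174 / 0.3 → 580 (rounded up).
Non-print overhead = 580 × 0.75 = 435 s.
Altogether 21919.9 + 435 = 22354.9 s, i.e. 6.21 hours.

6.21 hours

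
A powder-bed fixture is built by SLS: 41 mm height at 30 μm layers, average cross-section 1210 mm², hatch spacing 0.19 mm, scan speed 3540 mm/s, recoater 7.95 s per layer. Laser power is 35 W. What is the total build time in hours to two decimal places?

3.70 hours

Layer count = ceil(41 / 0.03) = 1367.
Hatch length per layer = 1210 / 0.19, so 6368.4 mm.
Laser time per layer = 6368.4 / 3540, so 1.799 s.
Time per layer: 1.799 + 7.95 → 9.749 s.
1367 layers × 9.749 s/layer = 13326.883 s, i.e. 3.70 hours.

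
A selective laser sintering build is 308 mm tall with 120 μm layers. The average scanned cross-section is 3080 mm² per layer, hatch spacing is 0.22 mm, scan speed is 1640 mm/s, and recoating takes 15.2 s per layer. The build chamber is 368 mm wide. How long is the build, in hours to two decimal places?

Layer count = ceil(308 / 0.12) = 2567.
Hatch length per layer = 3080 / 0.22 = 14000 mm.
Scan time per layer = 14000 / 1640, so 8.5366 s.
Time per layer = 8.5366 + 15.2 = 23.7366 s.
Build time = 2567 × 23.7366 = 60931.8522 s = 16.93 hours.

16.93 hours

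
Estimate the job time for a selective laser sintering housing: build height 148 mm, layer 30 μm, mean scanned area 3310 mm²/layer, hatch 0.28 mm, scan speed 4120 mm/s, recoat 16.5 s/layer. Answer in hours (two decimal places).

Layer count = ceil(148 / 0.03) = 4934.
Hatch length per layer = 3310 / 0.28, so 11821.4 mm.
Per-layer scan time = 11821.4 / 4120 = 2.8693 s.
Time per layer = 2.8693 + 16.5, so 19.3693 s.
Build time = 4934 × 19.3693 = 95568.1262 s = 26.55 hours.

26.55 hours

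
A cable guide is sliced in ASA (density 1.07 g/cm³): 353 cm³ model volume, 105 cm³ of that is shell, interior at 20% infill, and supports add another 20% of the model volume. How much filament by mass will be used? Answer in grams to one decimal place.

241.0 g

Interior volume = 353 − 105 = 248 cm³.
Infill volume = 0.20 × 248 = 49.6 cm³.
Support = 0.20 × 353 = 70.6 cm³.
Total printed volume = 105 + 49.6 + 70.6, so 225.2 cm³.
Mass = 225.2 × 1.07, so 240.964 g.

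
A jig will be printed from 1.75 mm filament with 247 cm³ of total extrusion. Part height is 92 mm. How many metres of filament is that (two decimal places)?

Filament cross-section = π × (1.75/2)² = 2.4053 mm².
L = 247000 mm³ / 2.4053 mm² = 102689.89 mm, i.e. 102.69 m.

102.69 m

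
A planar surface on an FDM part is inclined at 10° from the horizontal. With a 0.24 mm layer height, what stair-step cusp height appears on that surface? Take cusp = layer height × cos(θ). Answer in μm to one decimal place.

236.4 μm

cos(10°) = 0.9848, so cusp = 0.24 × 0.9848 = 0.236352 mm → 236.4 μm.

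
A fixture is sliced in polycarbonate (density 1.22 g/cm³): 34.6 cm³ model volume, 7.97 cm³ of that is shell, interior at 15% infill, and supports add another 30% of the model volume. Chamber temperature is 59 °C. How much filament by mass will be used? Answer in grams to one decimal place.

27.3 g

Volume inside the shell: 34.6 − 7.97 → 26.63 cm³.
Infill deposited: 0.15 × 26.63 → 3.9945 cm³.
Support = 0.30 × 34.6 = 10.38 cm³.
Total printed volume: 7.97 + 3.9945 + 10.38 → 22.3445 cm³.
Mass = 22.3445 × 1.22, so 27.26029 g.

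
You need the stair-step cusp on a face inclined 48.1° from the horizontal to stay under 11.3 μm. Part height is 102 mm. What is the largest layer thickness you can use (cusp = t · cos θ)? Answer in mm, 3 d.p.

0.017 mm

Layer height = cusp / cos(48.1°) = 0.0113 / 0.6678 = 0.017 mm.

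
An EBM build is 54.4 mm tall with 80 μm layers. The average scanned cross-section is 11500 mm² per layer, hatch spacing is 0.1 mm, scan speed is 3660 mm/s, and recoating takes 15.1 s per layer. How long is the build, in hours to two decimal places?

Number of layers: 54.4 / 0.08 → 680 (rounded up).
Scan path per layer = 11500 / 0.1, so 115000 mm.
Beam time per layer = 115000 / 3660 = 31.4208 s.
Time per layer = 31.4208 + 15.1 = 46.5208 s.
680 layers × 46.5208 s/layer = 31634.144 s, i.e. 8.79 hours.

8.79 hours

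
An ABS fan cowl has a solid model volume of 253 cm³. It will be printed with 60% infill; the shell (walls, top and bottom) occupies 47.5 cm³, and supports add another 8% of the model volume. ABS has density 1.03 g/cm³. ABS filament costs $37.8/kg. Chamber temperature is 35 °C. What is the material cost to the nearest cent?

Infill region = 253 − 47.5 = 205.5 cm³.
Infill volume = 0.60 × 205.5, so 123.3 cm³.
Support = 0.08 × 253, so 20.24 cm³.
Deposited volume: 47.5 + 123.3 + 20.24 → 191.04 cm³.
Mass: 191.04 × 1.03 → 196.7712 g.
Cost = 196.7712 g / 1000 × $37.8/kg = $7.44.

$7.44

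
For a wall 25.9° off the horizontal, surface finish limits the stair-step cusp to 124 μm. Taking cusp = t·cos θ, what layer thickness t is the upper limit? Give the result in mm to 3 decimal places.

0.138 mm

Layer height = cusp / cos(25.9°) = 0.124 / 0.8996 = 0.138 mm.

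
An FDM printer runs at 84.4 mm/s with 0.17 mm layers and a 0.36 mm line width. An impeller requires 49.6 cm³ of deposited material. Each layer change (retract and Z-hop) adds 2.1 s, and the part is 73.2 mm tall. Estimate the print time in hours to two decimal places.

Bead cross-section = 0.17 × 0.36 = 0.0612 mm².
Toolpath length = 49.6 cm³ / 0.0612 mm² = 49600 / 0.0612 = 810457.5 mm.
Time extruding: 810457.5 / 84.4 → 9602.6 s.
Layer count = ceil(73.2 / 0.17) = 431.
Z-hop total: 431 × 2.1 → 905.1 s.
Total = 9602.6 + 905.1 = 10507.7 s = 2.92 hours.

2.92 hours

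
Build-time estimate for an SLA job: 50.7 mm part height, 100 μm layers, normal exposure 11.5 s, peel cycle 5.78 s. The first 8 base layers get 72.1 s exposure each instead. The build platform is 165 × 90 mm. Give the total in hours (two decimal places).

2.57 hours

Layers = ⌈50.7/0.1⌉ = 507.
Burn-in layers: 8 × (72.1 + 5.78) → 623.04 s.
Regular layers = 499 × (11.5 + 5.78), so 8622.72 s.
Total = 623.04 + 8622.72 = 9245.76 s = 2.57 hours.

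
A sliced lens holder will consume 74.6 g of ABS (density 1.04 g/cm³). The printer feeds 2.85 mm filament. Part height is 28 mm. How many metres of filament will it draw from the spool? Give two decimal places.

11.24 m

Volume = 74.6 g / 1.04 g·cm⁻³ = 71.7308 cm³ = 71730.8 mm³.
A = π r² = π × 1.425² = 6.3794 mm².
Length = 71730.8 / 6.3794 = 11244.13 mm = 11.24 m.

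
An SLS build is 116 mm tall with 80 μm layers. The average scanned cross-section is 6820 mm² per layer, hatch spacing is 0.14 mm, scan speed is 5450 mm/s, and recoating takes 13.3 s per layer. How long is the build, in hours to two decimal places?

Layer count = ceil(116 / 0.08) = 1450.
Hatch length per layer = 6820 / 0.14 = 48714.3 mm.
Scan time per layer: 48714.3 / 5450 → 8.9384 s.
Per-layer time: 8.9384 + 13.3 → 22.2384 s.
Build time = 1450 × 22.2384 = 32245.68 s = 8.96 hours.

8.96 hours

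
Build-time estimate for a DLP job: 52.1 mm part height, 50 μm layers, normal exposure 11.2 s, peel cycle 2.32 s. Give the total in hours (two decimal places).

Layers = ⌈52.1/0.05⌉ = 1042.
Each layer takes = 11.2 + 2.32 = 13.52 s.
Build time: 1042 × 13.52 s = 14087.84 s, i.e. 3.91 hours.

3.91 hours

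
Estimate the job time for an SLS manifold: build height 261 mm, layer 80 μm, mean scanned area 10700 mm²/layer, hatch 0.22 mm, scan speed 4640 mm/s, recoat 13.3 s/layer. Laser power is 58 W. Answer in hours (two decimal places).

21.56 hours

Number of layers: 261 / 0.08 → 3263 (rounded up).
Hatch length per layer = 10700 / 0.22 = 48636.4 mm.
Per-layer scan time: 48636.4 / 4640 → 10.482 s.
Time per layer: 10.482 + 13.3 → 23.782 s.
3263 layers × 23.782 s/layer = 77600.666 s, i.e. 21.56 hours.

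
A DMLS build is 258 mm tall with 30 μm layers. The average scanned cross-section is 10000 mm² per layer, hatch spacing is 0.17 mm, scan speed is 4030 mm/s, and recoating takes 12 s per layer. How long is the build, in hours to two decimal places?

63.54 hours

Number of layers: 258 / 0.03 → 8600 (rounded up).
Per-layer scan distance: 10000 / 0.17 → 58823.5 mm.
Laser time per layer = 58823.5 / 4030 = 14.5964 s.
Layer cycle = 14.5964 + 12 = 26.5964 s.
8600 layers × 26.5964 s/layer = 228729.04 s, i.e. 63.54 hours.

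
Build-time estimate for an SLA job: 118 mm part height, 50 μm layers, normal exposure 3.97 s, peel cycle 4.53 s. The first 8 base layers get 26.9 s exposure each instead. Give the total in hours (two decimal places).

5.62 hours

Number of layers: 118 / 0.05 → 2360 (rounded up).
Burn-in layers = 8 × (26.9 + 4.53), so 251.44 s.
Regular layers: 2352 × (3.97 + 4.53) → 19992 s.
Sum: 251.44 + 19992 = 20243.44 s → 5.62 hours.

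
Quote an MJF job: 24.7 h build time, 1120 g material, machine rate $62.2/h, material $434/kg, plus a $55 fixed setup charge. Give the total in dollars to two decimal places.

Machine-time cost = 62.2 × 24.7 = $1536.34.
Feedstock cost = 434 × 1120/1000, so $486.08.
Total = 1536.34 + 486.08 + 55 = $2077.42.

$2077.42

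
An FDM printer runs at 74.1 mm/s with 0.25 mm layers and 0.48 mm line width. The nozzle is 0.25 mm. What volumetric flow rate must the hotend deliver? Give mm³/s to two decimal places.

8.89

Bead cross-section = 0.25 × 0.48, so 0.12 mm².
Q = v·A = 74.1 × 0.12 = 8.89 mm³/s.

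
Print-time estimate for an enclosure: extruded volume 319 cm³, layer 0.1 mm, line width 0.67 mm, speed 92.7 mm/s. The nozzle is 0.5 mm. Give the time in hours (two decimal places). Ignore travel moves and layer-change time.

Extrusion cross-section = 0.1 × 0.67, so 0.067 mm².
Toolpath length = 319 cm³ / 0.067 mm² = 319000 / 0.067 = 4761194 mm.
Print-move time: 4761194 / 92.7 → 51361.3 s.
Converting: 51361.3 s = 14.27 hours.

14.27 hours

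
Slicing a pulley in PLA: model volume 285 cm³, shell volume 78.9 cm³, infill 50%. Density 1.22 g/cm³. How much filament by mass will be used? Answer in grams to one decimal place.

222.0 g

Interior volume: 285 − 78.9 → 206.1 cm³.
Infill deposited: 0.50 × 206.1 → 103.05 cm³.
Total extruded = 78.9 + 103.05, so 181.95 cm³.
Mass: 181.95 × 1.22 → 221.979 g.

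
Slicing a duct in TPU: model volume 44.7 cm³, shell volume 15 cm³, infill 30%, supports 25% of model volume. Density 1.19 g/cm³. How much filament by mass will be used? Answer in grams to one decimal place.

41.8 g

Volume inside the shell = 44.7 − 15, so 29.7 cm³.
Infill volume = 0.30 × 29.7 = 8.91 cm³.
Support: 0.25 × 44.7 → 11.175 cm³.
Deposited volume = 15 + 8.91 + 11.175, so 35.085 cm³.
Mass = 35.085 × 1.19, so 41.75115 g.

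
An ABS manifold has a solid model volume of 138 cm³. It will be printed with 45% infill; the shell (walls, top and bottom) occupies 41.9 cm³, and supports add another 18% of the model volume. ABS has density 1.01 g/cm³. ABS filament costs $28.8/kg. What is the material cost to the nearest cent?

$3.20

Interior volume = 138 − 41.9 = 96.1 cm³.
Infill deposited = 0.45 × 96.1 = 43.245 cm³.
Support: 0.18 × 138 → 24.84 cm³.
Total printed volume: 41.9 + 43.245 + 24.84 → 109.985 cm³.
Mass = 109.985 × 1.01 = 111.08485 g.
At $28.8/kg: 111.08485/1000 × 28.8 = $3.20.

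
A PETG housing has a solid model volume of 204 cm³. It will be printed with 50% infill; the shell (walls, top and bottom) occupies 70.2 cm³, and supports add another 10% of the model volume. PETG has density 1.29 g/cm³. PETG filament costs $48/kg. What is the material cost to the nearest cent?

$9.75

Volume inside the shell: 204 − 70.2 → 133.8 cm³.
Infill volume = 0.50 × 133.8, so 66.9 cm³.
Support = 0.10 × 204 = 20.4 cm³.
Deposited volume = 70.2 + 66.9 + 20.4 = 157.5 cm³.
Mass = 157.5 × 1.29, so 203.175 g.
At $48/kg: 203.175/1000 × 48 = $9.75.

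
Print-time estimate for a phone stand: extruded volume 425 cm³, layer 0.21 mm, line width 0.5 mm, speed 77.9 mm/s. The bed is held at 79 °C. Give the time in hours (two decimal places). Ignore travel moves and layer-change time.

14.43 hours

Line area = 0.21 × 0.5, so 0.105 mm².
Toolpath length = 425 cm³ / 0.105 mm² = 425000 / 0.105 = 4047619 mm.
Extrusion time = 4047619 / 77.9, so 51959.2 s.
Converting: 51959.2 s = 14.43 hours.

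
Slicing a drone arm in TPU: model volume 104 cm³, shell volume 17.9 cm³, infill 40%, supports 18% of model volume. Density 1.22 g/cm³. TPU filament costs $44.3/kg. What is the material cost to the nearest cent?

$3.84

Interior volume: 104 − 17.9 → 86.1 cm³.
Infill deposited: 0.40 × 86.1 → 34.44 cm³.
Support: 0.18 × 104 → 18.72 cm³.
Total printed volume: 17.9 + 34.44 + 18.72 → 71.06 cm³.
Mass: 71.06 × 1.22 → 86.6932 g.
At $44.3/kg: 86.6932/1000 × 44.3 = $3.84.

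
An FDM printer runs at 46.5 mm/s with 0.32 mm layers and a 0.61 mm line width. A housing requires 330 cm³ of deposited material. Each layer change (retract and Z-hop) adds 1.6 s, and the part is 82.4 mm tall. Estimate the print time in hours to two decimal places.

10.21 hours

Line area: 0.32 × 0.61 → 0.1952 mm².
Toolpath length = 330 cm³ / 0.1952 mm² = 330000 / 0.1952 = 1690573.8 mm.
Print-move time = 1690573.8 / 46.5 = 36356.4 s.
Layers = ⌈82.4/0.32⌉ = 258.
Non-print overhead: 258 × 1.6 → 412.8 s.
Altogether 36356.4 + 412.8 = 36769.2 s, i.e. 10.21 hours.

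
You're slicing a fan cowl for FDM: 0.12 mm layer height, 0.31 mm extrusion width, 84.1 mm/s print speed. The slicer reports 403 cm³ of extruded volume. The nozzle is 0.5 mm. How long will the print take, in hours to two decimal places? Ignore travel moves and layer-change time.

Extrusion cross-section: 0.12 × 0.31 → 0.0372 mm².
Path length: 403000 mm³ / 0.0372 mm² → 10833333.3 mm.
Extrusion time = 10833333.3 / 84.1, so 128814.9 s.
That's 128814.9 s → 35.78 hours.

35.78 hours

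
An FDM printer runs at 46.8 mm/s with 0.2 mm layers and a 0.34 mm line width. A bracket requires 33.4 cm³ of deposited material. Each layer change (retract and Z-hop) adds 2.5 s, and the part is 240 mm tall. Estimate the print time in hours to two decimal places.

Line area = 0.2 × 0.34, so 0.068 mm².
Path length: 33400 mm³ / 0.068 mm² → 491176.5 mm.
Time extruding: 491176.5 / 46.8 → 10495.2 s.
Layers = ⌈240/0.2⌉ = 1200.
Non-print overhead = 1200 × 2.5, so 3000 s.
Altogether 10495.2 + 3000 = 13495.2 s, i.e. 3.75 hours.

3.75 hours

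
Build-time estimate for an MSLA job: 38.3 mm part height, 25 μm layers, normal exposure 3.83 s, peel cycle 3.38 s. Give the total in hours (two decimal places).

3.07 hours

Number of layers: 38.3 / 0.025 → 1532 (rounded up).
Cycle time = 3.83 + 3.38, so 7.21 s.
Build time: 1532 × 7.21 s = 11045.72 s, i.e. 3.07 hours.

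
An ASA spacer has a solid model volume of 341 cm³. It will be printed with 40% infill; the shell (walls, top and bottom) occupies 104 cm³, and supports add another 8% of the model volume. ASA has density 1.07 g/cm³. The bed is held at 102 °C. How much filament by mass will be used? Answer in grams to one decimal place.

Infill region: 341 − 104 → 237 cm³.
Infill deposited = 0.40 × 237 = 94.8 cm³.
Support = 0.08 × 341 = 27.28 cm³.
Total printed volume: 104 + 94.8 + 27.28 → 226.08 cm³.
Mass = 226.08 × 1.07 = 241.9056 g.

241.9 g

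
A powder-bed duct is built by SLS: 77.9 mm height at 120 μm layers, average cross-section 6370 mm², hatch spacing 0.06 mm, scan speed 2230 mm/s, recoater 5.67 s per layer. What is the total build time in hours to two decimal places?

9.62 hours

Layers = ⌈77.9/0.12⌉ = 650.
Per-layer scan distance: 6370 / 0.06 → 106166.7 mm.
Laser time per layer = 106166.7 / 2230, so 47.6084 s.
Per-layer time: 47.6084 + 5.67 → 53.2784 s.
650 layers × 53.2784 s/layer = 34630.96 s, i.e. 9.62 hours.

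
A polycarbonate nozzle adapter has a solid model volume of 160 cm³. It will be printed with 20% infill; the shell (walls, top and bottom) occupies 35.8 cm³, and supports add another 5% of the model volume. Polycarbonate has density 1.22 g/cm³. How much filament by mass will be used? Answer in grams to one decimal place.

Volume inside the shell = 160 − 35.8, so 124.2 cm³.
Deposited infill = 0.20 × 124.2, so 24.84 cm³.
Support = 0.05 × 160, so 8 cm³.
Total extruded: 35.8 + 24.84 + 8 → 68.64 cm³.
Mass: 68.64 × 1.22 → 83.7408 g.

83.7 g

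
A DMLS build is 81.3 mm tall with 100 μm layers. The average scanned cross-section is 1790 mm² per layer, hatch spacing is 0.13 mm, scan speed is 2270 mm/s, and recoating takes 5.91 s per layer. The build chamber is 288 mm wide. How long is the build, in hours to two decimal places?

Number of layers: 81.3 / 0.1 → 813 (rounded up).
Hatch length per layer: 1790 / 0.13 → 13769.2 mm.
Per-layer scan time: 13769.2 / 2270 → 6.0657 s.
Layer cycle: 6.0657 + 5.91 → 11.9757 s.
Total: 813 × 11.9757 s = 9736.2441 s → 2.70 hours.

2.70 hours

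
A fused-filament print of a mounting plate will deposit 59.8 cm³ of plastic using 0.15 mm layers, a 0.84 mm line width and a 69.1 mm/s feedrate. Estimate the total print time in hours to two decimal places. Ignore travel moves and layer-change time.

Bead cross-section = 0.15 × 0.84, so 0.126 mm².
Toolpath length = 59.8 cm³ / 0.126 mm² = 59800 / 0.126 = 474603.2 mm.
Time extruding: 474603.2 / 69.1 → 6868.4 s.
6868.4 s = 1.91 hours.

1.91 hours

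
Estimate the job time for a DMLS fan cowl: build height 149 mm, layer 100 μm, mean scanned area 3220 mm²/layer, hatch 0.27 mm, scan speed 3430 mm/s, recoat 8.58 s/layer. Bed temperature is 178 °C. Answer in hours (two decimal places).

4.99 hours

Layer count = ceil(149 / 0.1) = 1490.
Per-layer scan distance: 3220 / 0.27 → 11925.9 mm.
Per-layer scan time = 11925.9 / 3430, so 3.4769 s.
Time per layer: 3.4769 + 8.58 → 12.0569 s.
Total: 1490 × 12.0569 s = 17964.781 s → 4.99 hours.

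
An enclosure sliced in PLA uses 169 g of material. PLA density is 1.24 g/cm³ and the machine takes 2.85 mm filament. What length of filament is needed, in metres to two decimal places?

Volume = 169 g / 1.24 g·cm⁻³ = 136.2903 cm³ = 136290.3 mm³.
Cross-section of 2.85 mm filament: π·(2.85/2)² = 6.3794 mm².
L = V/A = 136290.3/6.3794 = 21364.13 mm → 21.36 m.

21.36 m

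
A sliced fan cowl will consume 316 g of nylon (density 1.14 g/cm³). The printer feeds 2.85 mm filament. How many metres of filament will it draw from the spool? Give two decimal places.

43.45 m

Volume = 316 g / 1.14 g·cm⁻³ = 277.193 cm³ = 277193 mm³.
Filament cross-section = π × (2.85/2)² = 6.3794 mm².
L = V/A = 277193/6.3794 = 43451.27 mm → 43.45 m.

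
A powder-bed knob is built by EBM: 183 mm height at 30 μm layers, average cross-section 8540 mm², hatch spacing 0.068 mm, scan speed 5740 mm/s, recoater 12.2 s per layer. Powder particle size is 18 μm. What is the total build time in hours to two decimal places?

Number of layers: 183 / 0.03 → 6100 (rounded up).
Per-layer scan distance = 8540 / 0.068, so 125588.2 mm.
Per-layer scan time = 125588.2 / 5740 = 21.8795 s.
Time per layer: 21.8795 + 12.2 → 34.0795 s.
Total: 6100 × 34.0795 s = 207884.95 s → 57.75 hours.

57.75 hours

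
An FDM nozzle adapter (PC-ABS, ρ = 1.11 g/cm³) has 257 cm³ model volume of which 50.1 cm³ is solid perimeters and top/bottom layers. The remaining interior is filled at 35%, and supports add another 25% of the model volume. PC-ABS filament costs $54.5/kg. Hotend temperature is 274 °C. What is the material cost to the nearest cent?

$11.30

Infill region: 257 − 50.1 → 206.9 cm³.
Infill volume = 0.35 × 206.9, so 72.415 cm³.
Support: 0.25 × 257 → 64.25 cm³.
Deposited volume: 50.1 + 72.415 + 64.25 → 186.765 cm³.
Mass = 186.765 × 1.11, so 207.30915 g.
Cost = 207.30915 g / 1000 × $54.5/kg = $11.30.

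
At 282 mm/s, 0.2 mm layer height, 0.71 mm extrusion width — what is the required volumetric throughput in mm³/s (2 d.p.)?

40.04

A: 0.2 × 0.71 → 0.142 mm².
Volumetric flow = 282 × 0.142 = 40.04 mm³/s.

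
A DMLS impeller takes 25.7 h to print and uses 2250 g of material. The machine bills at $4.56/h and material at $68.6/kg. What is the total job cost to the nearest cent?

Machine-time cost = 4.56 × 25.7, so $117.192.
Feedstock cost: 68.6 × 2250/1000 → $154.35.
Total = 117.192 + 154.35 = 271.542 ≈ $271.54.

$271.54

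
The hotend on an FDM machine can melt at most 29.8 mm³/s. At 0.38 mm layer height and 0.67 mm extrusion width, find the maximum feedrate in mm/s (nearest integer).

117 mm/s

Bead cross-section = 0.38 × 0.67 = 0.2546 mm².
v_max = Q/A = 29.8/0.2546 = 117.05 mm/s → 117 mm/s.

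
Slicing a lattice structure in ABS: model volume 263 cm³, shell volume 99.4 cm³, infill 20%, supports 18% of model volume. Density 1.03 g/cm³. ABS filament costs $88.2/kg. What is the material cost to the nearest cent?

Interior volume: 263 − 99.4 → 163.6 cm³.
Infill volume = 0.20 × 163.6, so 32.72 cm³.
Support: 0.18 × 263 → 47.34 cm³.
Deposited volume = 99.4 + 32.72 + 47.34 = 179.46 cm³.
Mass: 179.46 × 1.03 → 184.8438 g.
Cost = 184.8438 g / 1000 × $88.2/kg = $16.30.

$16.30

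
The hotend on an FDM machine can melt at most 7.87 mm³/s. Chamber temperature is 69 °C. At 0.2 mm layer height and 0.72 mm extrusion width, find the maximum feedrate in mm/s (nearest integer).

55 mm/s

A = 0.2 × 0.72 = 0.144 mm².
Max speed = 7.87 / 0.144 = 54.65 ≈ 55 mm/s.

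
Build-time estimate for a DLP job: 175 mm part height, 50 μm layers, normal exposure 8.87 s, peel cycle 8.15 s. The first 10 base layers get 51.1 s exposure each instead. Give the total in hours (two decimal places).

16.66 hours

Layers = ⌈175/0.05⌉ = 3500.
Base layers = 10 × (51.1 + 8.15) = 592.5 s.
Normal layers = 3490 × (8.87 + 8.15), so 59399.8 s.
Sum: 592.5 + 59399.8 = 59992.3 s → 16.66 hours.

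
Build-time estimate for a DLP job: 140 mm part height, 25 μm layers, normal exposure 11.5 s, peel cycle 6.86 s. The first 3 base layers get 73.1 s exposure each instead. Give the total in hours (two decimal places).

28.61 hours

Number of layers: 140 / 0.025 → 5600 (rounded up).
Base layers: 3 × (73.1 + 6.86) → 239.88 s.
Normal layers: 5597 × (11.5 + 6.86) → 102760.92 s.
Sum: 239.88 + 102760.92 = 103000.8 s → 28.61 hours.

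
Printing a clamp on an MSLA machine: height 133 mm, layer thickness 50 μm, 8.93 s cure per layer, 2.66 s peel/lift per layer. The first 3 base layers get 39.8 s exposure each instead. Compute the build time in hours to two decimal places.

8.59 hours

Layer count = ceil(133 / 0.05) = 2660.
Burn-in layers = 3 × (39.8 + 2.66) = 127.38 s.
Remaining layers = 2657 × (8.93 + 2.66) = 30794.63 s.
Total = 127.38 + 30794.63 = 30922.01 s = 8.59 hours.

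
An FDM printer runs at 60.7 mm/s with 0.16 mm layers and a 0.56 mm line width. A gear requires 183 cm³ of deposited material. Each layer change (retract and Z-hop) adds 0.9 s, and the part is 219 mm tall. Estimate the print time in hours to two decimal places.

Extrusion cross-section = 0.16 × 0.56, so 0.0896 mm².
Total extruded path = 183000/0.0896 = 2042410.7 mm.
Time extruding: 2042410.7 / 60.7 → 33647.6 s.
Layers = ⌈219/0.16⌉ = 1369.
Non-print overhead = 1369 × 0.9 = 1232.1 s.
Total = 33647.6 + 1232.1 = 34879.7 s = 9.69 hours.

9.69 hours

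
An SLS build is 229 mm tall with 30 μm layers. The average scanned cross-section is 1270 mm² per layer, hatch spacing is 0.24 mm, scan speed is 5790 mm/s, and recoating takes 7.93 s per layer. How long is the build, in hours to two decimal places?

Layer count = ceil(229 / 0.03) = 7634.
Per-layer scan distance = 1270 / 0.24, so 5291.7 mm.
Scan time per layer = 5291.7 / 5790 = 0.9139 s.
Layer cycle = 0.9139 + 7.93, so 8.8439 s.
7634 layers × 8.8439 s/layer = 67514.3326 s, i.e. 18.75 hours.

18.75 hours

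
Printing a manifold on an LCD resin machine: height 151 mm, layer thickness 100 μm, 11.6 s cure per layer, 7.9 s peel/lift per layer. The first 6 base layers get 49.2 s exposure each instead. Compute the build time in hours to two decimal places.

Layers = ⌈151/0.1⌉ = 1510.
Bottom layers = 6 × (49.2 + 7.9) = 342.6 s.
Normal layers = 1504 × (11.6 + 7.9), so 29328 s.
Sum: 342.6 + 29328 = 29670.6 s → 8.24 hours.

8.24 hours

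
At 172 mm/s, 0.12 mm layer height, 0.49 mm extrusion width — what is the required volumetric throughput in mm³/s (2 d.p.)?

10.11

Extrusion cross-section: 0.12 × 0.49 → 0.0588 mm².
Volumetric flow = 172 × 0.0588 = 10.11 mm³/s.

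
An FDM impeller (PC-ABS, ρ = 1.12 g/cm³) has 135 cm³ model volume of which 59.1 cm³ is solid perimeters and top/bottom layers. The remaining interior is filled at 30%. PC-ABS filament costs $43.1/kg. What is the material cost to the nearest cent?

Interior volume: 135 − 59.1 → 75.9 cm³.
Infill volume = 0.30 × 75.9, so 22.77 cm³.
Total printed volume = 59.1 + 22.77 = 81.87 cm³.
Mass: 81.87 × 1.12 → 91.6944 g.
Cost = 91.6944 g / 1000 × $43.1/kg = $3.95.

$3.95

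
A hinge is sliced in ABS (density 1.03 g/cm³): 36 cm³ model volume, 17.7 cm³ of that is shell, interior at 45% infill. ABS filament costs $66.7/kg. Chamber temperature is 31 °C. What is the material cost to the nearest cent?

Interior volume: 36 − 17.7 → 18.3 cm³.
Infill volume = 0.45 × 18.3, so 8.235 cm³.
Total extruded = 17.7 + 8.235 = 25.935 cm³.
Mass: 25.935 × 1.03 → 26.71305 g.
At $66.7/kg: 26.71305/1000 × 66.7 = $1.78.

$1.78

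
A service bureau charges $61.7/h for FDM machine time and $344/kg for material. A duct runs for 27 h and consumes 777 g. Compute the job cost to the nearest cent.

Machine cost = 61.7 × 27, so $1665.90.
Feedstock cost = 344 × 777/1000 = $267.288.
Job cost: 1665.90 + 267.288 = 1933.188 ≈ $1933.19.

$1933.19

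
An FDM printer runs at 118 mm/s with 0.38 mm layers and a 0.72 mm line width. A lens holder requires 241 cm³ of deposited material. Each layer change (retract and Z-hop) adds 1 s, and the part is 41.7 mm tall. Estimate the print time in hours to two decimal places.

Extrusion cross-section: 0.38 × 0.72 → 0.2736 mm².
Total extruded path = 241000/0.2736 = 880848 mm.
Extrusion time = 880848 / 118, so 7464.8 s.
Number of layers: 41.7 / 0.38 → 110 (rounded up).
Non-print overhead: 110 × 1 → 110 s.
Total = 7464.8 + 110 = 7574.8 s = 2.10 hours.

2.10 hours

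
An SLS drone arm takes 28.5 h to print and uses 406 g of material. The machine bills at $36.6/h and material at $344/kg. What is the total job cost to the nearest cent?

$1182.76

Machine cost = 36.6 × 28.5, so $1043.10.
Material charge = 344 × 406/1000, so $139.664.
Job cost: 1043.10 + 139.664 = 1182.764 ≈ $1182.76.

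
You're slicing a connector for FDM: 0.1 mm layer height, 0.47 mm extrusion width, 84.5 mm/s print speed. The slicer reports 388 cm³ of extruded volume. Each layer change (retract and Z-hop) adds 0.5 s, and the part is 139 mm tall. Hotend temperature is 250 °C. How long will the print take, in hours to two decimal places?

27.33 hours

Bead cross-section = 0.1 × 0.47 = 0.047 mm².
Path length: 388000 mm³ / 0.047 mm² → 8255319.1 mm.
Time extruding = 8255319.1 / 84.5 = 97696.1 s.
Number of layers: 139 / 0.1 → 1390 (rounded up).
Non-print overhead: 1390 × 0.5 → 695 s.
Total = 97696.1 + 695 = 98391.1 s = 27.33 hours.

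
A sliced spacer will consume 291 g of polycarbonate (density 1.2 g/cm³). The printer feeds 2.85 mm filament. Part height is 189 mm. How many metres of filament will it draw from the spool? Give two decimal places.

Volume = 291 g / 1.2 g·cm⁻³ = 242.5 cm³ = 242500 mm³.
A = π r² = π × 1.425² = 6.3794 mm².
Length = 242500 / 6.3794 = 38012.98 mm = 38.01 m.

38.01 m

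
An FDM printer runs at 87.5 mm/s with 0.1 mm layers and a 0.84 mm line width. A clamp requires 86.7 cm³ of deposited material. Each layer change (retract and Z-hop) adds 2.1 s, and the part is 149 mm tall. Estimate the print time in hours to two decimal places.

Line area = 0.1 × 0.84, so 0.084 mm².
Total extruded path = 86700/0.084 = 1032142.9 mm.
Print-move time: 1032142.9 / 87.5 → 11795.9 s.
Layer count = ceil(149 / 0.1) = 1490.
Layer-change overhead: 1490 × 2.1 → 3129 s.
Altogether 11795.9 + 3129 = 14924.9 s, i.e. 4.15 hours.

4.15 hours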